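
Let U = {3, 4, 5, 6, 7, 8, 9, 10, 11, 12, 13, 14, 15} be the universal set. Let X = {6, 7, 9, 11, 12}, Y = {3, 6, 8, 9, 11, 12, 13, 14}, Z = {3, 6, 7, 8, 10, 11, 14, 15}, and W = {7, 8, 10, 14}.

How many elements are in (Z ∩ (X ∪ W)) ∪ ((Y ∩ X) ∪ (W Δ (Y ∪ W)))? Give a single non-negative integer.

X ∪ W = {6, 7, 8, 9, 10, 11, 12, 14}
Z ∩ (X ∪ W) = {6, 7, 8, 10, 11, 14}
Y ∩ X = {6, 9, 11, 12}
Y ∪ W = {3, 6, 7, 8, 9, 10, 11, 12, 13, 14}
W Δ (Y ∪ W) = {3, 6, 9, 11, 12, 13}
(Y ∩ X) ∪ (W Δ (Y ∪ W)) = {3, 6, 9, 11, 12, 13}
(Z ∩ (X ∪ W)) ∪ ((Y ∩ X) ∪ (W Δ (Y ∪ W))) = {3, 6, 7, 8, 9, 10, 11, 12, 13, 14}
|(Z ∩ (X ∪ W)) ∪ ((Y ∩ X) ∪ (W Δ (Y ∪ W)))| = 10

10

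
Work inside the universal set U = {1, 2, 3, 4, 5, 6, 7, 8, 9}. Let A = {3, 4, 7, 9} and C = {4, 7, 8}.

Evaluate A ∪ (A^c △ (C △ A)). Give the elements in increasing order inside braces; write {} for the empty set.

A^c = {1, 2, 5, 6, 8}
C △ A = {3, 8, 9}
A^c △ (C △ A) = {1, 2, 3, 5, 6, 9}
A ∪ (A^c △ (C △ A)) = {1, 2, 3, 4, 5, 6, 7, 9}

{1, 2, 3, 4, 5, 6, 7, 9}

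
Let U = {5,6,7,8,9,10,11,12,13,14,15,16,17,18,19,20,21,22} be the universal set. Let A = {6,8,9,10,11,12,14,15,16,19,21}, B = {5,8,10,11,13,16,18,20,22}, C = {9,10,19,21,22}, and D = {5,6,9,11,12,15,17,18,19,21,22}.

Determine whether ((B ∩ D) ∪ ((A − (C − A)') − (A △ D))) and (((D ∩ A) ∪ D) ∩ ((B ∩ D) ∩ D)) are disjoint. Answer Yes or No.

B ∩ D = {5,11,18,22}
C − A = {22}
(C − A)' = {5,6,7,8,9,10,11,12,13,14,15,16,17,18,19,20,21}
A − (C − A)' = {}
A △ D = {5,8,10,14,16,17,18,22}
(A − (C − A)') − (A △ D) = {}
(B ∩ D) ∪ ((A − (C − A)') − (A △ D)) = {5,11,18,22}
D ∩ A = {6,9,11,12,15,19,21}
(D ∩ A) ∪ D = {5,6,9,11,12,15,17,18,19,21,22}
(B ∩ D) ∩ D = {5,11,18,22}
((D ∩ A) ∪ D) ∩ ((B ∩ D) ∩ D) = {5,11,18,22}
5 lies in both, so they are not disjoint.

No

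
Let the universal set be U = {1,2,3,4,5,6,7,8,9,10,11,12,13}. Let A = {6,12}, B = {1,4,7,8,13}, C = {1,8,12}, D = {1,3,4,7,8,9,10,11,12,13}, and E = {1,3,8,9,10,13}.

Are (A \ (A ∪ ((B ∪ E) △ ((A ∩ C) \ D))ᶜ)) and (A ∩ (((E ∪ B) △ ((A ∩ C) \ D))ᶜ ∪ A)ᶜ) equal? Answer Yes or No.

Yes

B ∪ E = {1,3,4,7,8,9,10,13}
A ∩ C = {12}
(A ∩ C) \ D = {}
(B ∪ E) △ ((A ∩ C) \ D) = {1,3,4,7,8,9,10,13}
((B ∪ E) △ ((A ∩ C) \ D))ᶜ = {2,5,6,11,12}
A ∪ ((B ∪ E) △ ((A ∩ C) \ D))ᶜ = {2,5,6,11,12}
A \ (A ∪ ((B ∪ E) △ ((A ∩ C) \ D))ᶜ) = {}
E ∪ B = {1,3,4,7,8,9,10,13}
(E ∪ B) △ ((A ∩ C) \ D) = {1,3,4,7,8,9,10,13}
((E ∪ B) △ ((A ∩ C) \ D))ᶜ = {2,5,6,11,12}
((E ∪ B) △ ((A ∩ C) \ D))ᶜ ∪ A = {2,5,6,11,12}
(((E ∪ B) △ ((A ∩ C) \ D))ᶜ ∪ A)ᶜ = {1,3,4,7,8,9,10,13}
A ∩ (((E ∪ B) △ ((A ∩ C) \ D))ᶜ ∪ A)ᶜ = {}
Both equal {}, so A \ (A ∪ ((B ∪ E) △ ((A ∩ C) \ D))ᶜ) = A ∩ (((E ∪ B) △ ((A ∩ C) \ D))ᶜ ∪ A)ᶜ.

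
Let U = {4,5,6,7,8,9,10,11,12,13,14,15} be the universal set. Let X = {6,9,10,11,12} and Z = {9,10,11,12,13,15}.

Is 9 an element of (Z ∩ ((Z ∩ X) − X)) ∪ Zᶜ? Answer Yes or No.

9 ∈ Z and 9 ∈ X, so 9 ∈ Z ∩ X
9 ∈ (Z ∩ X) and 9 ∈ X, so 9 ∉ (Z ∩ X) − X
9 ∈ Z and 9 ∉ ((Z ∩ X) − X), so 9 ∉ Z ∩ ((Z ∩ X) − X)
9 ∈ Z, so 9 ∉ Zᶜ
9 ∉ (Z ∩ ((Z ∩ X) − X)) and 9 ∉ Zᶜ, so 9 ∉ (Z ∩ ((Z ∩ X) − X)) ∪ Zᶜ

No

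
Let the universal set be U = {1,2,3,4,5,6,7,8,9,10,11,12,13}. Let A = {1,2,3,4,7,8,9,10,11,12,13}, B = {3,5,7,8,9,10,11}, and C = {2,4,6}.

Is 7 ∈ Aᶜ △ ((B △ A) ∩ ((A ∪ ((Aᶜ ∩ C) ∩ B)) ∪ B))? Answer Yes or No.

No

7 ∈ A, so 7 ∉ Aᶜ
7 ∈ B and 7 ∈ A, so 7 ∉ B △ A
7 ∈ A, so 7 ∉ Aᶜ
7 ∉ Aᶜ and 7 ∉ C, so 7 ∉ Aᶜ ∩ C
7 ∉ (Aᶜ ∩ C) and 7 ∈ B, so 7 ∉ (Aᶜ ∩ C) ∩ B
7 ∈ A and 7 ∉ ((Aᶜ ∩ C) ∩ B), so 7 ∈ A ∪ ((Aᶜ ∩ C) ∩ B)
7 ∈ (A ∪ ((Aᶜ ∩ C) ∩ B)) and 7 ∈ B, so 7 ∈ (A ∪ ((Aᶜ ∩ C) ∩ B)) ∪ B
7 ∉ (B △ A) and 7 ∈ ((A ∪ ((Aᶜ ∩ C) ∩ B)) ∪ B), so 7 ∉ (B △ A) ∩ ((A ∪ ((Aᶜ ∩ C) ∩ B)) ∪ B)
7 ∉ Aᶜ and 7 ∉ ((B △ A) ∩ ((A ∪ ((Aᶜ ∩ C) ∩ B)) ∪ B)), so 7 ∉ Aᶜ △ ((B △ A) ∩ ((A ∪ ((Aᶜ ∩ C) ∩ B)) ∪ B))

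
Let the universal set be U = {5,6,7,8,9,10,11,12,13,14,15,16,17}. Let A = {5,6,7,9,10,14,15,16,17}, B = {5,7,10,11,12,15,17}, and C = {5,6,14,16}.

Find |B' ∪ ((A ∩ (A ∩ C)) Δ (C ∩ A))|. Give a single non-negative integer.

6

B' = {6,8,9,13,14,16}
A ∩ C = {5,6,14,16}
A ∩ (A ∩ C) = {5,6,14,16}
C ∩ A = {5,6,14,16}
(A ∩ (A ∩ C)) Δ (C ∩ A) = {}
B' ∪ ((A ∩ (A ∩ C)) Δ (C ∩ A)) = {6,8,9,13,14,16}
|B' ∪ ((A ∩ (A ∩ C)) Δ (C ∩ A))| = 6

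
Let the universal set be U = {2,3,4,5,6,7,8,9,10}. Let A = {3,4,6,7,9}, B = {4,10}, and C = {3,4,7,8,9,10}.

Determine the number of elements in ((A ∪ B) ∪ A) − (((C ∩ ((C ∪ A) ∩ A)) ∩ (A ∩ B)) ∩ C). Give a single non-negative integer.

A ∪ B = {3,4,6,7,9,10}
(A ∪ B) ∪ A = {3,4,6,7,9,10}
C ∪ A = {3,4,6,7,8,9,10}
(C ∪ A) ∩ A = {3,4,6,7,9}
C ∩ ((C ∪ A) ∩ A) = {3,4,7,9}
A ∩ B = {4}
(C ∩ ((C ∪ A) ∩ A)) ∩ (A ∩ B) = {4}
((C ∩ ((C ∪ A) ∩ A)) ∩ (A ∩ B)) ∩ C = {4}
((A ∪ B) ∪ A) − (((C ∩ ((C ∪ A) ∩ A)) ∩ (A ∩ B)) ∩ C) = {3,6,7,9,10}
|((A ∪ B) ∪ A) − (((C ∩ ((C ∪ A) ∩ A)) ∩ (A ∩ B)) ∩ C)| = 5

5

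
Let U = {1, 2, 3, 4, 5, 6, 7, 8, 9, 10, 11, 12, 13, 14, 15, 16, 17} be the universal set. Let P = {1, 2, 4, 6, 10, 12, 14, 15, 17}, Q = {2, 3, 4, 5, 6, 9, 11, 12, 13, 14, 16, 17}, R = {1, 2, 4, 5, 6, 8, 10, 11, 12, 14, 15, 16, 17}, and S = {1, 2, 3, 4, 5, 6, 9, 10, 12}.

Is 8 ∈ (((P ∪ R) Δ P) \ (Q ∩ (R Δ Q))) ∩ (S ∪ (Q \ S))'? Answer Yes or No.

Yes

8 ∉ P and 8 ∈ R, so 8 ∈ P ∪ R
8 ∈ (P ∪ R) and 8 ∉ P, so 8 ∈ (P ∪ R) Δ P
8 ∈ R and 8 ∉ Q, so 8 ∈ R Δ Q
8 ∉ Q and 8 ∈ (R Δ Q), so 8 ∉ Q ∩ (R Δ Q)
8 ∈ ((P ∪ R) Δ P) and 8 ∉ (Q ∩ (R Δ Q)), so 8 ∈ ((P ∪ R) Δ P) \ (Q ∩ (R Δ Q))
8 ∉ Q and 8 ∉ S, so 8 ∉ Q \ S
8 ∉ S and 8 ∉ (Q \ S), so 8 ∉ S ∪ (Q \ S)
8 ∈ (S ∪ (Q \ S))' since 8 ∉ (S ∪ (Q \ S))
8 ∈ (((P ∪ R) Δ P) \ (Q ∩ (R Δ Q))) and 8 ∈ (S ∪ (Q \ S))', so 8 ∈ (((P ∪ R) Δ P) \ (Q ∩ (R Δ Q))) ∩ (S ∪ (Q \ S))'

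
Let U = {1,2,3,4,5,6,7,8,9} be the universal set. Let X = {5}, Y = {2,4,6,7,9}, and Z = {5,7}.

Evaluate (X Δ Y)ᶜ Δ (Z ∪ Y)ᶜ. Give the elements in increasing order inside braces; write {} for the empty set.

X Δ Y = {2,4,5,6,7,9}
(X Δ Y)ᶜ = {1,3,8}
Z ∪ Y = {2,4,5,6,7,9}
(Z ∪ Y)ᶜ = {1,3,8}
(X Δ Y)ᶜ Δ (Z ∪ Y)ᶜ = {}

{}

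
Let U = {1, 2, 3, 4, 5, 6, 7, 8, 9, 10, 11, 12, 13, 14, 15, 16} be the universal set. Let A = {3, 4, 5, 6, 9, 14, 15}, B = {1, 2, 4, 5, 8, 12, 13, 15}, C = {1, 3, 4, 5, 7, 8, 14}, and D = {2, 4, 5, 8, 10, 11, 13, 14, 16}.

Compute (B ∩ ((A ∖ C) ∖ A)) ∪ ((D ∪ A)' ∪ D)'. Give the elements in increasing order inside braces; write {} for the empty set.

A ∖ C = {6, 9, 15}
(A ∖ C) ∖ A = {}
B ∩ ((A ∖ C) ∖ A) = {}
D ∪ A = {2, 3, 4, 5, 6, 8, 9, 10, 11, 13, 14, 15, 16}
(D ∪ A)' = {1, 7, 12}
(D ∪ A)' ∪ D = {1, 2, 4, 5, 7, 8, 10, 11, 12, 13, 14, 16}
((D ∪ A)' ∪ D)' = {3, 6, 9, 15}
(B ∩ ((A ∖ C) ∖ A)) ∪ ((D ∪ A)' ∪ D)' = {3, 6, 9, 15}

{3, 6, 9, 15}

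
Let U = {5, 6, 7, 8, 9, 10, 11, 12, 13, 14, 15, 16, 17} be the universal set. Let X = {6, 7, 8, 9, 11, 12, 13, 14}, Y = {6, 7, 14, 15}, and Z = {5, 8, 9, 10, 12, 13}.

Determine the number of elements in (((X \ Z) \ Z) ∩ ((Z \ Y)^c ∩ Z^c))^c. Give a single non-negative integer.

9

X \ Z = {6, 7, 11, 14}
(X \ Z) \ Z = {6, 7, 11, 14}
Z \ Y = {5, 8, 9, 10, 12, 13}
(Z \ Y)^c = {6, 7, 11, 14, 15, 16, 17}
Z^c = {6, 7, 11, 14, 15, 16, 17}
(Z \ Y)^c ∩ Z^c = {6, 7, 11, 14, 15, 16, 17}
((X \ Z) \ Z) ∩ ((Z \ Y)^c ∩ Z^c) = {6, 7, 11, 14}
(((X \ Z) \ Z) ∩ ((Z \ Y)^c ∩ Z^c))^c = {5, 8, 9, 10, 12, 13, 15, 16, 17}
|(((X \ Z) \ Z) ∩ ((Z \ Y)^c ∩ Z^c))^c| = 9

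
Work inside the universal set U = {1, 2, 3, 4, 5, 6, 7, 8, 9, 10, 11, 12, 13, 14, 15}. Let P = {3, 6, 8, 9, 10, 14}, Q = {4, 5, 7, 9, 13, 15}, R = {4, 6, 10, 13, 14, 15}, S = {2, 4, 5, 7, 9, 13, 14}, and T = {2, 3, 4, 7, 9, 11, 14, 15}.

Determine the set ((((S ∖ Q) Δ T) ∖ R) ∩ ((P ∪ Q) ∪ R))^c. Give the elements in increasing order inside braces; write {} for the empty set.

{1, 2, 4, 5, 6, 8, 10, 11, 12, 13, 14, 15}

S ∖ Q = {2, 14}
(S ∖ Q) Δ T = {3, 4, 7, 9, 11, 15}
((S ∖ Q) Δ T) ∖ R = {3, 7, 9, 11}
P ∪ Q = {3, 4, 5, 6, 7, 8, 9, 10, 13, 14, 15}
(P ∪ Q) ∪ R = {3, 4, 5, 6, 7, 8, 9, 10, 13, 14, 15}
(((S ∖ Q) Δ T) ∖ R) ∩ ((P ∪ Q) ∪ R) = {3, 7, 9}
((((S ∖ Q) Δ T) ∖ R) ∩ ((P ∪ Q) ∪ R))^c = {1, 2, 4, 5, 6, 8, 10, 11, 12, 13, 14, 15}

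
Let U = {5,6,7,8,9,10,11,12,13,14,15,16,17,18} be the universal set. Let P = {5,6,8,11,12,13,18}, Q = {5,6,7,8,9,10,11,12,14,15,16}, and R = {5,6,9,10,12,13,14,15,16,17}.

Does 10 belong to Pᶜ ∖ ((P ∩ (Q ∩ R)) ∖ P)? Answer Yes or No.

10 ∉ P, so 10 ∈ Pᶜ
10 ∈ Q and 10 ∈ R, so 10 ∈ Q ∩ R
10 ∉ P and 10 ∈ (Q ∩ R), so 10 ∉ P ∩ (Q ∩ R)
10 ∉ (P ∩ (Q ∩ R)) and 10 ∉ P, so 10 ∉ (P ∩ (Q ∩ R)) ∖ P
10 ∈ Pᶜ and 10 ∉ ((P ∩ (Q ∩ R)) ∖ P), so 10 ∈ Pᶜ ∖ ((P ∩ (Q ∩ R)) ∖ P)

Yes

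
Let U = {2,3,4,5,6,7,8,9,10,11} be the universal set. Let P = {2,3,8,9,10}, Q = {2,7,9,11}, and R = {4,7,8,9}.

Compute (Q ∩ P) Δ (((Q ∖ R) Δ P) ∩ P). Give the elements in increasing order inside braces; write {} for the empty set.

{2,3,8,10}

Q ∩ P = {2,9}
Q ∖ R = {2,11}
(Q ∖ R) Δ P = {3,8,9,10,11}
((Q ∖ R) Δ P) ∩ P = {3,8,9,10}
(Q ∩ P) Δ (((Q ∖ R) Δ P) ∩ P) = {2,3,8,10}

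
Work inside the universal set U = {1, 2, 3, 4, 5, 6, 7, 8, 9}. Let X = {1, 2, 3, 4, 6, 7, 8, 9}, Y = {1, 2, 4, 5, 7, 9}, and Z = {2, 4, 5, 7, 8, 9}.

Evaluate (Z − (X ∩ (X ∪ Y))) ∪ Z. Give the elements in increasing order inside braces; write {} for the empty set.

X ∪ Y = {1, 2, 3, 4, 5, 6, 7, 8, 9}
X ∩ (X ∪ Y) = {1, 2, 3, 4, 6, 7, 8, 9}
Z − (X ∩ (X ∪ Y)) = {5}
(Z − (X ∩ (X ∪ Y))) ∪ Z = {2, 4, 5, 7, 8, 9}

{2, 4, 5, 7, 8, 9}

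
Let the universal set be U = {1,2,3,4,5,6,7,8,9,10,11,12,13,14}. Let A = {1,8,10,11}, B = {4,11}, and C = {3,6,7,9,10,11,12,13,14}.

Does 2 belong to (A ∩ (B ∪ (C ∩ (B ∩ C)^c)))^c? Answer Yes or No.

2 ∉ B and 2 ∉ C, so 2 ∉ B ∩ C
2 ∈ (B ∩ C)^c since 2 ∉ (B ∩ C)
2 ∉ C and 2 ∈ (B ∩ C)^c, so 2 ∉ C ∩ (B ∩ C)^c
2 ∉ B and 2 ∉ (C ∩ (B ∩ C)^c), so 2 ∉ B ∪ (C ∩ (B ∩ C)^c)
2 ∉ A and 2 ∉ (B ∪ (C ∩ (B ∩ C)^c)), so 2 ∉ A ∩ (B ∪ (C ∩ (B ∩ C)^c))
2 ∈ (A ∩ (B ∪ (C ∩ (B ∩ C)^c)))^c since 2 ∉ (A ∩ (B ∪ (C ∩ (B ∩ C)^c)))

Yes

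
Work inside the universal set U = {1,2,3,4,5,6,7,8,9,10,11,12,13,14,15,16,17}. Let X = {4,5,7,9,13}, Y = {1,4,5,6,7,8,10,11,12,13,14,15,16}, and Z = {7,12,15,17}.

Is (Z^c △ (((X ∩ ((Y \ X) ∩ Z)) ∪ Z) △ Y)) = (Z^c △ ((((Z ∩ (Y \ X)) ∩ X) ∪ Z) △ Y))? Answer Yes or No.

Yes

Z^c = {1,2,3,4,5,6,8,9,10,11,13,14,16}
Y \ X = {1,6,8,10,11,12,14,15,16}
(Y \ X) ∩ Z = {12,15}
X ∩ ((Y \ X) ∩ Z) = {}
(X ∩ ((Y \ X) ∩ Z)) ∪ Z = {7,12,15,17}
((X ∩ ((Y \ X) ∩ Z)) ∪ Z) △ Y = {1,4,5,6,8,10,11,13,14,16,17}
Z^c △ (((X ∩ ((Y \ X) ∩ Z)) ∪ Z) △ Y) = {2,3,9,17}
Z ∩ (Y \ X) = {12,15}
(Z ∩ (Y \ X)) ∩ X = {}
((Z ∩ (Y \ X)) ∩ X) ∪ Z = {7,12,15,17}
(((Z ∩ (Y \ X)) ∩ X) ∪ Z) △ Y = {1,4,5,6,8,10,11,13,14,16,17}
Z^c △ ((((Z ∩ (Y \ X)) ∩ X) ∪ Z) △ Y) = {2,3,9,17}
Both equal {2,3,9,17}, so Z^c △ (((X ∩ ((Y \ X) ∩ Z)) ∪ Z) △ Y) = Z^c △ ((((Z ∩ (Y \ X)) ∩ X) ∪ Z) △ Y).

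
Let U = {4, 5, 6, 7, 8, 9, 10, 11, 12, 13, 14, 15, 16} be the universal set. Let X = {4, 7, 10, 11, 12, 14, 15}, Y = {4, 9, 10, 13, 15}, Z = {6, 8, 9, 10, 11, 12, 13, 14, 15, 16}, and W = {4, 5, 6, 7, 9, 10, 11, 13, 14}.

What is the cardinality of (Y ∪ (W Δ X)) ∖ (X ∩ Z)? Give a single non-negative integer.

W Δ X = {5, 6, 9, 12, 13, 15}
Y ∪ (W Δ X) = {4, 5, 6, 9, 10, 12, 13, 15}
X ∩ Z = {10, 11, 12, 14, 15}
(Y ∪ (W Δ X)) ∖ (X ∩ Z) = {4, 5, 6, 9, 13}
|(Y ∪ (W Δ X)) ∖ (X ∩ Z)| = 5

5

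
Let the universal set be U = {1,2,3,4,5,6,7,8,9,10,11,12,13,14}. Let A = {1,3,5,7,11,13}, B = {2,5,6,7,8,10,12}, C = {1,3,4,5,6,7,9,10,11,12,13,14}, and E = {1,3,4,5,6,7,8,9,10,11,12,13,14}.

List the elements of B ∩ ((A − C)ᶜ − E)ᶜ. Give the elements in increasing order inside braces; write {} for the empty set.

{5,6,7,8,10,12}

A − C = {}
(A − C)ᶜ = {1,2,3,4,5,6,7,8,9,10,11,12,13,14}
(A − C)ᶜ − E = {2}
((A − C)ᶜ − E)ᶜ = {1,3,4,5,6,7,8,9,10,11,12,13,14}
B ∩ ((A − C)ᶜ − E)ᶜ = {5,6,7,8,10,12}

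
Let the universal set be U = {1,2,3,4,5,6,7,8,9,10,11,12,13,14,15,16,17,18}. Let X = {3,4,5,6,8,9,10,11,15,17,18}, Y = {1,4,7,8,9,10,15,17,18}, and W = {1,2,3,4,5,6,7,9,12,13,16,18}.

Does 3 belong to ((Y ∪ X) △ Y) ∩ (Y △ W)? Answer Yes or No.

3 ∉ Y and 3 ∈ X, so 3 ∈ Y ∪ X
3 ∈ (Y ∪ X) and 3 ∉ Y, so 3 ∈ (Y ∪ X) △ Y
3 ∉ Y and 3 ∈ W, so 3 ∈ Y △ W
3 ∈ ((Y ∪ X) △ Y) and 3 ∈ (Y △ W), so 3 ∈ ((Y ∪ X) △ Y) ∩ (Y △ W)

Yes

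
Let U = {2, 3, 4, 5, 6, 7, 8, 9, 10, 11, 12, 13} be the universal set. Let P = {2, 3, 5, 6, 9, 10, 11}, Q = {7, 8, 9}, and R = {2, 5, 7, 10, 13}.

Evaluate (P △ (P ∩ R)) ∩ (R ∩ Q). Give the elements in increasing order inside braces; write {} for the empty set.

{}

P ∩ R = {2, 5, 10}
P △ (P ∩ R) = {3, 6, 9, 11}
R ∩ Q = {7}
(P △ (P ∩ R)) ∩ (R ∩ Q) = {}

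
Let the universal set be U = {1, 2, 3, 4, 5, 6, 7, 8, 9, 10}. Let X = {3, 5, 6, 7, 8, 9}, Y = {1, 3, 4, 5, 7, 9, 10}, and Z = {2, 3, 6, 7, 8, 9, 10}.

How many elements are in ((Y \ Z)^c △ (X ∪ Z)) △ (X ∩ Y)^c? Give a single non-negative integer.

Y \ Z = {1, 4, 5}
(Y \ Z)^c = {2, 3, 6, 7, 8, 9, 10}
X ∪ Z = {2, 3, 5, 6, 7, 8, 9, 10}
(Y \ Z)^c △ (X ∪ Z) = {5}
X ∩ Y = {3, 5, 7, 9}
(X ∩ Y)^c = {1, 2, 4, 6, 8, 10}
((Y \ Z)^c △ (X ∪ Z)) △ (X ∩ Y)^c = {1, 2, 4, 5, 6, 8, 10}
|((Y \ Z)^c △ (X ∪ Z)) △ (X ∩ Y)^c| = 7

7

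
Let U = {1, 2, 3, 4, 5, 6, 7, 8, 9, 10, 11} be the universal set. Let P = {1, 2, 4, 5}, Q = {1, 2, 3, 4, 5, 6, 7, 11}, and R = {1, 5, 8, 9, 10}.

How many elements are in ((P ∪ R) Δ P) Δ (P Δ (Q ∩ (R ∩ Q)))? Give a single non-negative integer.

P ∪ R = {1, 2, 4, 5, 8, 9, 10}
(P ∪ R) Δ P = {8, 9, 10}
R ∩ Q = {1, 5}
Q ∩ (R ∩ Q) = {1, 5}
P Δ (Q ∩ (R ∩ Q)) = {2, 4}
((P ∪ R) Δ P) Δ (P Δ (Q ∩ (R ∩ Q))) = {2, 4, 8, 9, 10}
|((P ∪ R) Δ P) Δ (P Δ (Q ∩ (R ∩ Q)))| = 5

5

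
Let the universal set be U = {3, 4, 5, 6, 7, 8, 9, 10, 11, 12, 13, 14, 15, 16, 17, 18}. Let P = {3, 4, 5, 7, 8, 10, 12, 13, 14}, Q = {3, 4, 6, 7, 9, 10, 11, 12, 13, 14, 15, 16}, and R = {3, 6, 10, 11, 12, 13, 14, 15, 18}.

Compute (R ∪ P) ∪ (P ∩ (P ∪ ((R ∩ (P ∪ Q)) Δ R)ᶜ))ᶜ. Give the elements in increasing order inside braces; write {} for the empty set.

{3, 4, 5, 6, 7, 8, 9, 10, 11, 12, 13, 14, 15, 16, 17, 18}

R ∪ P = {3, 4, 5, 6, 7, 8, 10, 11, 12, 13, 14, 15, 18}
P ∪ Q = {3, 4, 5, 6, 7, 8, 9, 10, 11, 12, 13, 14, 15, 16}
R ∩ (P ∪ Q) = {3, 6, 10, 11, 12, 13, 14, 15}
(R ∩ (P ∪ Q)) Δ R = {18}
((R ∩ (P ∪ Q)) Δ R)ᶜ = {3, 4, 5, 6, 7, 8, 9, 10, 11, 12, 13, 14, 15, 16, 17}
P ∪ ((R ∩ (P ∪ Q)) Δ R)ᶜ = {3, 4, 5, 6, 7, 8, 9, 10, 11, 12, 13, 14, 15, 16, 17}
P ∩ (P ∪ ((R ∩ (P ∪ Q)) Δ R)ᶜ) = {3, 4, 5, 7, 8, 10, 12, 13, 14}
(P ∩ (P ∪ ((R ∩ (P ∪ Q)) Δ R)ᶜ))ᶜ = {6, 9, 11, 15, 16, 17, 18}
(R ∪ P) ∪ (P ∩ (P ∪ ((R ∩ (P ∪ Q)) Δ R)ᶜ))ᶜ = {3, 4, 5, 6, 7, 8, 9, 10, 11, 12, 13, 14, 15, 16, 17, 18}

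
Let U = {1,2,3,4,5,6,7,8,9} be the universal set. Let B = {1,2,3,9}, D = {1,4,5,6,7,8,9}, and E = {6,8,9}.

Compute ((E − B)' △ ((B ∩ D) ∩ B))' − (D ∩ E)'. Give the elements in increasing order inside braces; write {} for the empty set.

{6,8,9}

E − B = {6,8}
(E − B)' = {1,2,3,4,5,7,9}
B ∩ D = {1,9}
(B ∩ D) ∩ B = {1,9}
(E − B)' △ ((B ∩ D) ∩ B) = {2,3,4,5,7}
((E − B)' △ ((B ∩ D) ∩ B))' = {1,6,8,9}
D ∩ E = {6,8,9}
(D ∩ E)' = {1,2,3,4,5,7}
((E − B)' △ ((B ∩ D) ∩ B))' − (D ∩ E)' = {6,8,9}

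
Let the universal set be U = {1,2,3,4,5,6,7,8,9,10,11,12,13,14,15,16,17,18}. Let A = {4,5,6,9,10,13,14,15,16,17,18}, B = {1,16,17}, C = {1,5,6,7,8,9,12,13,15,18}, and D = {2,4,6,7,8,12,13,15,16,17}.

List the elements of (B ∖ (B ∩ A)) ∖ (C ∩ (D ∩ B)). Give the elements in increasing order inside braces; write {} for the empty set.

{1}

B ∩ A = {16,17}
B ∖ (B ∩ A) = {1}
D ∩ B = {16,17}
C ∩ (D ∩ B) = {}
(B ∖ (B ∩ A)) ∖ (C ∩ (D ∩ B)) = {1}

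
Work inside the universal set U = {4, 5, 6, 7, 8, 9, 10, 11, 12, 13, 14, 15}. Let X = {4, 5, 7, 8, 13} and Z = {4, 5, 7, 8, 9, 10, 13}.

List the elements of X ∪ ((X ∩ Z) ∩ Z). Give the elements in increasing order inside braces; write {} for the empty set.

{4, 5, 7, 8, 13}

X ∩ Z = {4, 5, 7, 8, 13}
(X ∩ Z) ∩ Z = {4, 5, 7, 8, 13}
X ∪ ((X ∩ Z) ∩ Z) = {4, 5, 7, 8, 13}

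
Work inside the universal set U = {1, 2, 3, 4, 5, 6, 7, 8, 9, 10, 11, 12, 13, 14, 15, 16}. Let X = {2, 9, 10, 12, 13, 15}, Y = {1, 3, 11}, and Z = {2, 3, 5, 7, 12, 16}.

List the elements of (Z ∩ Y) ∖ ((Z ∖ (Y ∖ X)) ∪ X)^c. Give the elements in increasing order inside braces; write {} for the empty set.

{}

Z ∩ Y = {3}
Y ∖ X = {1, 3, 11}
Z ∖ (Y ∖ X) = {2, 5, 7, 12, 16}
(Z ∖ (Y ∖ X)) ∪ X = {2, 5, 7, 9, 10, 12, 13, 15, 16}
((Z ∖ (Y ∖ X)) ∪ X)^c = {1, 3, 4, 6, 8, 11, 14}
(Z ∩ Y) ∖ ((Z ∖ (Y ∖ X)) ∪ X)^c = {}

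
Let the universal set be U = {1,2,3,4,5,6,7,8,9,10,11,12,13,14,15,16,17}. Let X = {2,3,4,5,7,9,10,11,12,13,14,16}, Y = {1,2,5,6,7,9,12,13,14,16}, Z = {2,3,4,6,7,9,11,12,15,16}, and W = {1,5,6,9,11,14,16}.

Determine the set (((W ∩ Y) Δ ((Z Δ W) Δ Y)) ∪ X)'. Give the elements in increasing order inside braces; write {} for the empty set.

{6,8,17}

W ∩ Y = {1,5,6,9,14,16}
Z Δ W = {1,2,3,4,5,7,12,14,15}
(Z Δ W) Δ Y = {3,4,6,9,13,15,16}
(W ∩ Y) Δ ((Z Δ W) Δ Y) = {1,3,4,5,13,14,15}
((W ∩ Y) Δ ((Z Δ W) Δ Y)) ∪ X = {1,2,3,4,5,7,9,10,11,12,13,14,15,16}
(((W ∩ Y) Δ ((Z Δ W) Δ Y)) ∪ X)' = {6,8,17}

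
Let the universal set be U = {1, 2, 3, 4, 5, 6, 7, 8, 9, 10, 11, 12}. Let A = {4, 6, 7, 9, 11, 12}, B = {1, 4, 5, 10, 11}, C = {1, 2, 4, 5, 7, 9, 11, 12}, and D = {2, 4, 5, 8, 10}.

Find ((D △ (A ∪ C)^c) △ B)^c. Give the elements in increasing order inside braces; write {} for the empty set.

A ∪ C = {1, 2, 4, 5, 6, 7, 9, 11, 12}
(A ∪ C)^c = {3, 8, 10}
D △ (A ∪ C)^c = {2, 3, 4, 5}
(D △ (A ∪ C)^c) △ B = {1, 2, 3, 10, 11}
((D △ (A ∪ C)^c) △ B)^c = {4, 5, 6, 7, 8, 9, 12}

{4, 5, 6, 7, 8, 9, 12}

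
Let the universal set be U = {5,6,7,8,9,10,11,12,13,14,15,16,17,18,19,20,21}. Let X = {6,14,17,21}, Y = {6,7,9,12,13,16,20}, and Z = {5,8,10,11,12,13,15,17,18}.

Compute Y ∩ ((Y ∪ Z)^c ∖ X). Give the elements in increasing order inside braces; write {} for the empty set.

{}

Y ∪ Z = {5,6,7,8,9,10,11,12,13,15,16,17,18,20}
(Y ∪ Z)^c = {14,19,21}
(Y ∪ Z)^c ∖ X = {19}
Y ∩ ((Y ∪ Z)^c ∖ X) = {}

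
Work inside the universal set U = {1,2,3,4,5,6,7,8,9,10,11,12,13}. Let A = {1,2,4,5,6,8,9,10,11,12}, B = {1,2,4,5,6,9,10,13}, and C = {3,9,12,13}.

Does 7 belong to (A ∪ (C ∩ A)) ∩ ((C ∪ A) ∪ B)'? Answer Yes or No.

No

7 ∉ C and 7 ∉ A, so 7 ∉ C ∩ A
7 ∉ A and 7 ∉ (C ∩ A), so 7 ∉ A ∪ (C ∩ A)
7 ∉ C and 7 ∉ A, so 7 ∉ C ∪ A
7 ∉ (C ∪ A) and 7 ∉ B, so 7 ∉ (C ∪ A) ∪ B
7 ∈ ((C ∪ A) ∪ B)' since 7 ∉ ((C ∪ A) ∪ B)
7 ∉ (A ∪ (C ∩ A)) and 7 ∈ ((C ∪ A) ∪ B)', so 7 ∉ (A ∪ (C ∩ A)) ∩ ((C ∪ A) ∪ B)'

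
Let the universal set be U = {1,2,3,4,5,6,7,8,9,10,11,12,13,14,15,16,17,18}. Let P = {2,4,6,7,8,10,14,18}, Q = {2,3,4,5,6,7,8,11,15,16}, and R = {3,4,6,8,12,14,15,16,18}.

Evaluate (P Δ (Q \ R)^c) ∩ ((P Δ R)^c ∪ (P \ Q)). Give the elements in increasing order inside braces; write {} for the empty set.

{1,9,13,17}

Q \ R = {2,5,7,11}
(Q \ R)^c = {1,3,4,6,8,9,10,12,13,14,15,16,17,18}
P Δ (Q \ R)^c = {1,2,3,7,9,12,13,15,16,17}
P Δ R = {2,3,7,10,12,15,16}
(P Δ R)^c = {1,4,5,6,8,9,11,13,14,17,18}
P \ Q = {10,14,18}
(P Δ R)^c ∪ (P \ Q) = {1,4,5,6,8,9,10,11,13,14,17,18}
(P Δ (Q \ R)^c) ∩ ((P Δ R)^c ∪ (P \ Q)) = {1,9,13,17}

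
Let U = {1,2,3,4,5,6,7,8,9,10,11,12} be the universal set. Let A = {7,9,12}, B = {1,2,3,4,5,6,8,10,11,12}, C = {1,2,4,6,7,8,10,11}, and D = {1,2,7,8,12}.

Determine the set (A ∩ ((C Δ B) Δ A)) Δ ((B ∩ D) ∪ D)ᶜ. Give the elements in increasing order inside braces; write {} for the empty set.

{3,4,5,6,10,11}

C Δ B = {3,5,7,12}
(C Δ B) Δ A = {3,5,9}
A ∩ ((C Δ B) Δ A) = {9}
B ∩ D = {1,2,8,12}
(B ∩ D) ∪ D = {1,2,7,8,12}
((B ∩ D) ∪ D)ᶜ = {3,4,5,6,9,10,11}
(A ∩ ((C Δ B) Δ A)) Δ ((B ∩ D) ∪ D)ᶜ = {3,4,5,6,10,11}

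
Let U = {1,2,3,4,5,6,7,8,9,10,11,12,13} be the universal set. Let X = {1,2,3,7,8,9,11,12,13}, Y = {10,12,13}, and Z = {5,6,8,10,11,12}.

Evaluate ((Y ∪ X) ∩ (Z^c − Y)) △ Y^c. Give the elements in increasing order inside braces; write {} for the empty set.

{4,5,6,8,11}

Y ∪ X = {1,2,3,7,8,9,10,11,12,13}
Z^c = {1,2,3,4,7,9,13}
Z^c − Y = {1,2,3,4,7,9}
(Y ∪ X) ∩ (Z^c − Y) = {1,2,3,7,9}
Y^c = {1,2,3,4,5,6,7,8,9,11}
((Y ∪ X) ∩ (Z^c − Y)) △ Y^c = {4,5,6,8,11}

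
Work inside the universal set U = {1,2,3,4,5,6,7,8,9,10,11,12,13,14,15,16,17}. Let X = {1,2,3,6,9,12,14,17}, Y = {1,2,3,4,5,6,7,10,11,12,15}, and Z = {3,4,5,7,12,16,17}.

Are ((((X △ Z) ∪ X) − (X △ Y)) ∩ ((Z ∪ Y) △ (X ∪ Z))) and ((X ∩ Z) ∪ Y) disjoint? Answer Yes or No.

X △ Z = {1,2,4,5,6,7,9,14,16}
(X △ Z) ∪ X = {1,2,3,4,5,6,7,9,12,14,16,17}
X △ Y = {4,5,7,9,10,11,14,15,17}
((X △ Z) ∪ X) − (X △ Y) = {1,2,3,6,12,16}
Z ∪ Y = {1,2,3,4,5,6,7,10,11,12,15,16,17}
X ∪ Z = {1,2,3,4,5,6,7,9,12,14,16,17}
(Z ∪ Y) △ (X ∪ Z) = {9,10,11,14,15}
(((X △ Z) ∪ X) − (X △ Y)) ∩ ((Z ∪ Y) △ (X ∪ Z)) = {}
X ∩ Z = {3,12,17}
(X ∩ Z) ∪ Y = {1,2,3,4,5,6,7,10,11,12,15,17}
{} and {1,2,3,4,5,6,7,10,11,12,15,17} share no elements.

Yes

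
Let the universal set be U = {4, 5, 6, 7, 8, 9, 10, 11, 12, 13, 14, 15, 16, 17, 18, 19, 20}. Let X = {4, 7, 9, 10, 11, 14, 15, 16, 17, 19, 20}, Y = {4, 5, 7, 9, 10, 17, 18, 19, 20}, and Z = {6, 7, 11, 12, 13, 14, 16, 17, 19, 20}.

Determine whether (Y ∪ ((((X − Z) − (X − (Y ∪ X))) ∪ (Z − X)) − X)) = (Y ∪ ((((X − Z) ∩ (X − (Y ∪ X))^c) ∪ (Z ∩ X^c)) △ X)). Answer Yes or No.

X − Z = {4, 9, 10, 15}
Y ∪ X = {4, 5, 7, 9, 10, 11, 14, 15, 16, 17, 18, 19, 20}
X − (Y ∪ X) = {}
(X − Z) − (X − (Y ∪ X)) = {4, 9, 10, 15}
Z − X = {6, 12, 13}
((X − Z) − (X − (Y ∪ X))) ∪ (Z − X) = {4, 6, 9, 10, 12, 13, 15}
(((X − Z) − (X − (Y ∪ X))) ∪ (Z − X)) − X = {6, 12, 13}
Y ∪ ((((X − Z) − (X − (Y ∪ X))) ∪ (Z − X)) − X) = {4, 5, 6, 7, 9, 10, 12, 13, 17, 18, 19, 20}
(X − (Y ∪ X))^c = {4, 5, 6, 7, 8, 9, 10, 11, 12, 13, 14, 15, 16, 17, 18, 19, 20}
(X − Z) ∩ (X − (Y ∪ X))^c = {4, 9, 10, 15}
X^c = {5, 6, 8, 12, 13, 18}
Z ∩ X^c = {6, 12, 13}
((X − Z) ∩ (X − (Y ∪ X))^c) ∪ (Z ∩ X^c) = {4, 6, 9, 10, 12, 13, 15}
(((X − Z) ∩ (X − (Y ∪ X))^c) ∪ (Z ∩ X^c)) △ X = {6, 7, 11, 12, 13, 14, 16, 17, 19, 20}
Y ∪ ((((X − Z) ∩ (X − (Y ∪ X))^c) ∪ (Z ∩ X^c)) △ X) = {4, 5, 6, 7, 9, 10, 11, 12, 13, 14, 16, 17, 18, 19, 20}
11 ∈ Y ∪ ((((X − Z) ∩ (X − (Y ∪ X))^c) ∪ (Z ∩ X^c)) △ X) but 11 ∉ Y ∪ ((((X − Z) − (X − (Y ∪ X))) ∪ (Z − X)) − X), so they differ.

No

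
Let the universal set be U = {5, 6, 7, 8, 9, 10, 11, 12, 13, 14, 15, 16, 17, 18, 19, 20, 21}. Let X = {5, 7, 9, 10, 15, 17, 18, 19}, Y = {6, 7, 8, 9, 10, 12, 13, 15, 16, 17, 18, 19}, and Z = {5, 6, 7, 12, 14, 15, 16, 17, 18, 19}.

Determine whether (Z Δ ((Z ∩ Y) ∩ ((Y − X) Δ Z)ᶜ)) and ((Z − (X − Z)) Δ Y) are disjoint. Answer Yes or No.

No

Z ∩ Y = {6, 7, 12, 15, 16, 17, 18, 19}
Y − X = {6, 8, 12, 13, 16}
(Y − X) Δ Z = {5, 7, 8, 13, 14, 15, 17, 18, 19}
((Y − X) Δ Z)ᶜ = {6, 9, 10, 11, 12, 16, 20, 21}
(Z ∩ Y) ∩ ((Y − X) Δ Z)ᶜ = {6, 12, 16}
Z Δ ((Z ∩ Y) ∩ ((Y − X) Δ Z)ᶜ) = {5, 7, 14, 15, 17, 18, 19}
X − Z = {9, 10}
Z − (X − Z) = {5, 6, 7, 12, 14, 15, 16, 17, 18, 19}
(Z − (X − Z)) Δ Y = {5, 8, 9, 10, 13, 14}
5 lies in both, so they are not disjoint.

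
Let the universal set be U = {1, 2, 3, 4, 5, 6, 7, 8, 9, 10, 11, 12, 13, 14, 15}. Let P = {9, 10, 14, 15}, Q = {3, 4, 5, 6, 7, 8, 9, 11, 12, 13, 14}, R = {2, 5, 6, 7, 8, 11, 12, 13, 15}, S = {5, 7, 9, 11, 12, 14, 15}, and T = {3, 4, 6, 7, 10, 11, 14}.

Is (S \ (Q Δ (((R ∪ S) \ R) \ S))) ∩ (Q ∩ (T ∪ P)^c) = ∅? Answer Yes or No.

Yes

R ∪ S = {2, 5, 6, 7, 8, 9, 11, 12, 13, 14, 15}
(R ∪ S) \ R = {9, 14}
((R ∪ S) \ R) \ S = {}
Q Δ (((R ∪ S) \ R) \ S) = {3, 4, 5, 6, 7, 8, 9, 11, 12, 13, 14}
S \ (Q Δ (((R ∪ S) \ R) \ S)) = {15}
T ∪ P = {3, 4, 6, 7, 9, 10, 11, 14, 15}
(T ∪ P)^c = {1, 2, 5, 8, 12, 13}
Q ∩ (T ∪ P)^c = {5, 8, 12, 13}
{15} and {5, 8, 12, 13} share no elements.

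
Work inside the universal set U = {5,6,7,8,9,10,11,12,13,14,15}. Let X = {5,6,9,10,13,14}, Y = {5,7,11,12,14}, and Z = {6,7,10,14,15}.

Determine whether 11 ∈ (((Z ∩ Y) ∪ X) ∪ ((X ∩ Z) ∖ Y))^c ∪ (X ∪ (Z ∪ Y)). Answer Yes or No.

11 ∉ Z and 11 ∈ Y, so 11 ∉ Z ∩ Y
11 ∉ (Z ∩ Y) and 11 ∉ X, so 11 ∉ (Z ∩ Y) ∪ X
11 ∉ X and 11 ∉ Z, so 11 ∉ X ∩ Z
11 ∉ (X ∩ Z) and 11 ∈ Y, so 11 ∉ (X ∩ Z) ∖ Y
11 ∉ ((Z ∩ Y) ∪ X) and 11 ∉ ((X ∩ Z) ∖ Y), so 11 ∉ ((Z ∩ Y) ∪ X) ∪ ((X ∩ Z) ∖ Y)
11 ∈ (((Z ∩ Y) ∪ X) ∪ ((X ∩ Z) ∖ Y))^c since 11 ∉ (((Z ∩ Y) ∪ X) ∪ ((X ∩ Z) ∖ Y))
11 ∉ Z and 11 ∈ Y, so 11 ∈ Z ∪ Y
11 ∉ X and 11 ∈ (Z ∪ Y), so 11 ∈ X ∪ (Z ∪ Y)
11 ∈ (((Z ∩ Y) ∪ X) ∪ ((X ∩ Z) ∖ Y))^c and 11 ∈ (X ∪ (Z ∪ Y)), so 11 ∈ (((Z ∩ Y) ∪ X) ∪ ((X ∩ Z) ∖ Y))^c ∪ (X ∪ (Z ∪ Y))

Yes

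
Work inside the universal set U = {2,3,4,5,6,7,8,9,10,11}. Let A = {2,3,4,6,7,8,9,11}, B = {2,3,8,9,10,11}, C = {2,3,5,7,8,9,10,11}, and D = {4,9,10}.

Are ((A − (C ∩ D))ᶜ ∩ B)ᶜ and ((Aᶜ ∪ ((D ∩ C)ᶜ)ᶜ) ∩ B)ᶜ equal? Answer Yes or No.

C ∩ D = {9,10}
A − (C ∩ D) = {2,3,4,6,7,8,11}
(A − (C ∩ D))ᶜ = {5,9,10}
(A − (C ∩ D))ᶜ ∩ B = {9,10}
((A − (C ∩ D))ᶜ ∩ B)ᶜ = {2,3,4,5,6,7,8,11}
Aᶜ = {5,10}
D ∩ C = {9,10}
(D ∩ C)ᶜ = {2,3,4,5,6,7,8,11}
((D ∩ C)ᶜ)ᶜ = {9,10}
Aᶜ ∪ ((D ∩ C)ᶜ)ᶜ = {5,9,10}
(Aᶜ ∪ ((D ∩ C)ᶜ)ᶜ) ∩ B = {9,10}
((Aᶜ ∪ ((D ∩ C)ᶜ)ᶜ) ∩ B)ᶜ = {2,3,4,5,6,7,8,11}
Both equal {2,3,4,5,6,7,8,11}, so ((A − (C ∩ D))ᶜ ∩ B)ᶜ = ((Aᶜ ∪ ((D ∩ C)ᶜ)ᶜ) ∩ B)ᶜ.

Yes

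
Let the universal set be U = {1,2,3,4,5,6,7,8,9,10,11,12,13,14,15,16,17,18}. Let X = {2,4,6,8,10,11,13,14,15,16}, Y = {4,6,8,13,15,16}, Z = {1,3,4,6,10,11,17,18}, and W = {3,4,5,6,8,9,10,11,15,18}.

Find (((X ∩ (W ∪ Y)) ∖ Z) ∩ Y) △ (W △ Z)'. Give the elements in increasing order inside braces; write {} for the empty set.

{2,3,4,6,7,8,10,11,12,14,15,18}

W ∪ Y = {3,4,5,6,8,9,10,11,13,15,16,18}
X ∩ (W ∪ Y) = {4,6,8,10,11,13,15,16}
(X ∩ (W ∪ Y)) ∖ Z = {8,13,15,16}
((X ∩ (W ∪ Y)) ∖ Z) ∩ Y = {8,13,15,16}
W △ Z = {1,5,8,9,15,17}
(W △ Z)' = {2,3,4,6,7,10,11,12,13,14,16,18}
(((X ∩ (W ∪ Y)) ∖ Z) ∩ Y) △ (W △ Z)' = {2,3,4,6,7,8,10,11,12,14,15,18}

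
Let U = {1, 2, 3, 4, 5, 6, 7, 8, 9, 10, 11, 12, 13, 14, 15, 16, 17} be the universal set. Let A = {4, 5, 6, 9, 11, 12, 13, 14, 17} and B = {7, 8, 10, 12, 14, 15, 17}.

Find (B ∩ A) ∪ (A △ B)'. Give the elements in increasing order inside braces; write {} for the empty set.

{1, 2, 3, 12, 14, 16, 17}

B ∩ A = {12, 14, 17}
A △ B = {4, 5, 6, 7, 8, 9, 10, 11, 13, 15}
(A △ B)' = {1, 2, 3, 12, 14, 16, 17}
(B ∩ A) ∪ (A △ B)' = {1, 2, 3, 12, 14, 16, 17}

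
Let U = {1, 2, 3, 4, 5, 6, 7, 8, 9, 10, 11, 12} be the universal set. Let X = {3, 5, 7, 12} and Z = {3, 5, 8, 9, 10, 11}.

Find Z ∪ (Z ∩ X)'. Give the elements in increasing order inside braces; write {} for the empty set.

{1, 2, 3, 4, 5, 6, 7, 8, 9, 10, 11, 12}

Z ∩ X = {3, 5}
(Z ∩ X)' = {1, 2, 4, 6, 7, 8, 9, 10, 11, 12}
Z ∪ (Z ∩ X)' = {1, 2, 3, 4, 5, 6, 7, 8, 9, 10, 11, 12}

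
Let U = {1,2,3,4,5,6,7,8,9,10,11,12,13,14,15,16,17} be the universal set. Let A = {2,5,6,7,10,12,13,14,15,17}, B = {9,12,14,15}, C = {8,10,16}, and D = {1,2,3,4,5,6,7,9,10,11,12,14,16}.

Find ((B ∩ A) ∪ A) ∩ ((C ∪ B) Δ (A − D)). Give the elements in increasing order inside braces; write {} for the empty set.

B ∩ A = {12,14,15}
(B ∩ A) ∪ A = {2,5,6,7,10,12,13,14,15,17}
C ∪ B = {8,9,10,12,14,15,16}
A − D = {13,15,17}
(C ∪ B) Δ (A − D) = {8,9,10,12,13,14,16,17}
((B ∩ A) ∪ A) ∩ ((C ∪ B) Δ (A − D)) = {10,12,13,14,17}

{10,12,13,14,17}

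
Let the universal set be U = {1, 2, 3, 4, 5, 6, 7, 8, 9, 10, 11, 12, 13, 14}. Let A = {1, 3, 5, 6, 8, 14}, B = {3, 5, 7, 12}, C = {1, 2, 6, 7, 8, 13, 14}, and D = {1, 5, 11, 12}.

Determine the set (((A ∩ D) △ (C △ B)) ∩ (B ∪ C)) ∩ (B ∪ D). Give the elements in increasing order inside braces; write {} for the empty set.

A ∩ D = {1, 5}
C △ B = {1, 2, 3, 5, 6, 8, 12, 13, 14}
(A ∩ D) △ (C △ B) = {2, 3, 6, 8, 12, 13, 14}
B ∪ C = {1, 2, 3, 5, 6, 7, 8, 12, 13, 14}
((A ∩ D) △ (C △ B)) ∩ (B ∪ C) = {2, 3, 6, 8, 12, 13, 14}
B ∪ D = {1, 3, 5, 7, 11, 12}
(((A ∩ D) △ (C △ B)) ∩ (B ∪ C)) ∩ (B ∪ D) = {3, 12}

{3, 12}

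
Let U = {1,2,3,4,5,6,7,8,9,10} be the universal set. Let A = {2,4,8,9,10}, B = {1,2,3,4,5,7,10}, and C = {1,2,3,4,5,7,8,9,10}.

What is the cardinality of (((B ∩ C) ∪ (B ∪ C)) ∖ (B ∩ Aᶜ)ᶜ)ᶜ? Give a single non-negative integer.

6

B ∩ C = {1,2,3,4,5,7,10}
B ∪ C = {1,2,3,4,5,7,8,9,10}
(B ∩ C) ∪ (B ∪ C) = {1,2,3,4,5,7,8,9,10}
Aᶜ = {1,3,5,6,7}
B ∩ Aᶜ = {1,3,5,7}
(B ∩ Aᶜ)ᶜ = {2,4,6,8,9,10}
((B ∩ C) ∪ (B ∪ C)) ∖ (B ∩ Aᶜ)ᶜ = {1,3,5,7}
(((B ∩ C) ∪ (B ∪ C)) ∖ (B ∩ Aᶜ)ᶜ)ᶜ = {2,4,6,8,9,10}
|(((B ∩ C) ∪ (B ∪ C)) ∖ (B ∩ Aᶜ)ᶜ)ᶜ| = 6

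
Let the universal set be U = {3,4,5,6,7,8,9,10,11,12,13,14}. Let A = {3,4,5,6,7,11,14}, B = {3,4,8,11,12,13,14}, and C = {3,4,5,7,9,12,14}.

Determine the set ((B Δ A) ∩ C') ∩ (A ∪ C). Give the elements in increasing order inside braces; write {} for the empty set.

B Δ A = {5,6,7,8,12,13}
C' = {6,8,10,11,13}
(B Δ A) ∩ C' = {6,8,13}
A ∪ C = {3,4,5,6,7,9,11,12,14}
((B Δ A) ∩ C') ∩ (A ∪ C) = {6}

{6}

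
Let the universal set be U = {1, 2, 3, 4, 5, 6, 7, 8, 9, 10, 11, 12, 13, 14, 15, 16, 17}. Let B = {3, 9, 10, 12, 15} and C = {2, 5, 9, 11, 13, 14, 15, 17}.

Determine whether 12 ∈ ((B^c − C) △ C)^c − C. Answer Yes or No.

12 ∈ B, so 12 ∉ B^c
12 ∉ B^c and 12 ∉ C, so 12 ∉ B^c − C
12 ∉ (B^c − C) and 12 ∉ C, so 12 ∉ (B^c − C) △ C
12 ∈ ((B^c − C) △ C)^c since 12 ∉ ((B^c − C) △ C)
12 ∈ ((B^c − C) △ C)^c and 12 ∉ C, so 12 ∈ ((B^c − C) △ C)^c − C

Yes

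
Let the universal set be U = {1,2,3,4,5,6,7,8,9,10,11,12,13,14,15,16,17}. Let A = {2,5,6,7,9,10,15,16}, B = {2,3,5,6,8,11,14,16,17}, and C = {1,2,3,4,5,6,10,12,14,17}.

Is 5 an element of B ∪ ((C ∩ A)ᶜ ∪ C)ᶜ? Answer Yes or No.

Yes

5 ∈ C and 5 ∈ A, so 5 ∈ C ∩ A
5 ∉ (C ∩ A)ᶜ since 5 ∈ (C ∩ A)
5 ∉ (C ∩ A)ᶜ and 5 ∈ C, so 5 ∈ (C ∩ A)ᶜ ∪ C
5 ∉ ((C ∩ A)ᶜ ∪ C)ᶜ since 5 ∈ ((C ∩ A)ᶜ ∪ C)
5 ∈ B and 5 ∉ ((C ∩ A)ᶜ ∪ C)ᶜ, so 5 ∈ B ∪ ((C ∩ A)ᶜ ∪ C)ᶜ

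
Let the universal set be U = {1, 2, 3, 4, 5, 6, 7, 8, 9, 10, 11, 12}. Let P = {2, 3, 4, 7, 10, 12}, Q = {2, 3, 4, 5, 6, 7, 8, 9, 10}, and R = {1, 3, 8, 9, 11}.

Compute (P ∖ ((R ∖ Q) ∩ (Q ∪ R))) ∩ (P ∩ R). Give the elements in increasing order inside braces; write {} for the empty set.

R ∖ Q = {1, 11}
Q ∪ R = {1, 2, 3, 4, 5, 6, 7, 8, 9, 10, 11}
(R ∖ Q) ∩ (Q ∪ R) = {1, 11}
P ∖ ((R ∖ Q) ∩ (Q ∪ R)) = {2, 3, 4, 7, 10, 12}
P ∩ R = {3}
(P ∖ ((R ∖ Q) ∩ (Q ∪ R))) ∩ (P ∩ R) = {3}

{3}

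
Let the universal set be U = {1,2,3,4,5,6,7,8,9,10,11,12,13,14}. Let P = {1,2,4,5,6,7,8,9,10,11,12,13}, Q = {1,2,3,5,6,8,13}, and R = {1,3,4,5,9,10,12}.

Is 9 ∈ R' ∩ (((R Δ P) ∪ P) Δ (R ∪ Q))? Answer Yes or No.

No

9 ∈ R, so 9 ∉ R'
9 ∈ R and 9 ∈ P, so 9 ∉ R Δ P
9 ∉ (R Δ P) and 9 ∈ P, so 9 ∈ (R Δ P) ∪ P
9 ∈ R and 9 ∉ Q, so 9 ∈ R ∪ Q
9 ∈ ((R Δ P) ∪ P) and 9 ∈ (R ∪ Q), so 9 ∉ ((R Δ P) ∪ P) Δ (R ∪ Q)
9 ∉ R' and 9 ∉ (((R Δ P) ∪ P) Δ (R ∪ Q)), so 9 ∉ R' ∩ (((R Δ P) ∪ P) Δ (R ∪ Q))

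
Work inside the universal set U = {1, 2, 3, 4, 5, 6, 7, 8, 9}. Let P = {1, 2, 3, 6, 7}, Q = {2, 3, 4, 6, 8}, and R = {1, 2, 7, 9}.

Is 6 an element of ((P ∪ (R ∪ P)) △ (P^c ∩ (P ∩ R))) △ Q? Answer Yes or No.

6 ∉ R and 6 ∈ P, so 6 ∈ R ∪ P
6 ∈ P and 6 ∈ (R ∪ P), so 6 ∈ P ∪ (R ∪ P)
6 ∈ P, so 6 ∉ P^c
6 ∈ P and 6 ∉ R, so 6 ∉ P ∩ R
6 ∉ P^c and 6 ∉ (P ∩ R), so 6 ∉ P^c ∩ (P ∩ R)
6 ∈ (P ∪ (R ∪ P)) and 6 ∉ (P^c ∩ (P ∩ R)), so 6 ∈ (P ∪ (R ∪ P)) △ (P^c ∩ (P ∩ R))
6 ∈ ((P ∪ (R ∪ P)) △ (P^c ∩ (P ∩ R))) and 6 ∈ Q, so 6 ∉ ((P ∪ (R ∪ P)) △ (P^c ∩ (P ∩ R))) △ Q

No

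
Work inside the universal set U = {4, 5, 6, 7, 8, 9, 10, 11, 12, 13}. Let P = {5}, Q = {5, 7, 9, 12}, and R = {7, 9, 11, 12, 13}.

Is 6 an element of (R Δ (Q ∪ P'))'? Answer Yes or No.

6 ∉ P, so 6 ∈ P'
6 ∉ Q and 6 ∈ P', so 6 ∈ Q ∪ P'
6 ∉ R and 6 ∈ (Q ∪ P'), so 6 ∈ R Δ (Q ∪ P')
6 ∉ (R Δ (Q ∪ P'))' since 6 ∈ (R Δ (Q ∪ P'))

No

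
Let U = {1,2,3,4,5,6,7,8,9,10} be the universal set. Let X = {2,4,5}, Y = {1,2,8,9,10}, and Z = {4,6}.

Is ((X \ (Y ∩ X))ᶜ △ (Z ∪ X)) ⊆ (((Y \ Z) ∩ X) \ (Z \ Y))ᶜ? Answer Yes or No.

Y ∩ X = {2}
X \ (Y ∩ X) = {4,5}
(X \ (Y ∩ X))ᶜ = {1,2,3,6,7,8,9,10}
Z ∪ X = {2,4,5,6}
(X \ (Y ∩ X))ᶜ △ (Z ∪ X) = {1,3,4,5,7,8,9,10}
Y \ Z = {1,2,8,9,10}
(Y \ Z) ∩ X = {2}
Z \ Y = {4,6}
((Y \ Z) ∩ X) \ (Z \ Y) = {2}
(((Y \ Z) ∩ X) \ (Z \ Y))ᶜ = {1,3,4,5,6,7,8,9,10}
Every element of {1,3,4,5,7,8,9,10} is in {1,3,4,5,6,7,8,9,10}, so (X \ (Y ∩ X))ᶜ △ (Z ∪ X) ⊆ (((Y \ Z) ∩ X) \ (Z \ Y))ᶜ.

Yes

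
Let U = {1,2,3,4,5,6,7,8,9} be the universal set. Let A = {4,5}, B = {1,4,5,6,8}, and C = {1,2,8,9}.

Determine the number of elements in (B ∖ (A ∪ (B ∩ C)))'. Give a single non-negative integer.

8

B ∩ C = {1,8}
A ∪ (B ∩ C) = {1,4,5,8}
B ∖ (A ∪ (B ∩ C)) = {6}
(B ∖ (A ∪ (B ∩ C)))' = {1,2,3,4,5,7,8,9}
|(B ∖ (A ∪ (B ∩ C)))'| = 8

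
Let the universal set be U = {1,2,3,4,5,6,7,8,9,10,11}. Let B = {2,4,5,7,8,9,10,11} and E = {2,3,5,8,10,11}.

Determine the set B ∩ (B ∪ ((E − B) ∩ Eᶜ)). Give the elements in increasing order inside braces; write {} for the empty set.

E − B = {3}
Eᶜ = {1,4,6,7,9}
(E − B) ∩ Eᶜ = {}
B ∪ ((E − B) ∩ Eᶜ) = {2,4,5,7,8,9,10,11}
B ∩ (B ∪ ((E − B) ∩ Eᶜ)) = {2,4,5,7,8,9,10,11}

{2,4,5,7,8,9,10,11}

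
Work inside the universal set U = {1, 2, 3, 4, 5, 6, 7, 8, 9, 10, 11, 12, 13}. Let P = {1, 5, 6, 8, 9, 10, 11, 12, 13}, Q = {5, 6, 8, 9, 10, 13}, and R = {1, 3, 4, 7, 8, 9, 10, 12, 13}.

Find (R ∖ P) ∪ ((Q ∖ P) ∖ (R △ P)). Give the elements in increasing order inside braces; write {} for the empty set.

{3, 4, 7}

R ∖ P = {3, 4, 7}
Q ∖ P = {}
R △ P = {3, 4, 5, 6, 7, 11}
(Q ∖ P) ∖ (R △ P) = {}
(R ∖ P) ∪ ((Q ∖ P) ∖ (R △ P)) = {3, 4, 7}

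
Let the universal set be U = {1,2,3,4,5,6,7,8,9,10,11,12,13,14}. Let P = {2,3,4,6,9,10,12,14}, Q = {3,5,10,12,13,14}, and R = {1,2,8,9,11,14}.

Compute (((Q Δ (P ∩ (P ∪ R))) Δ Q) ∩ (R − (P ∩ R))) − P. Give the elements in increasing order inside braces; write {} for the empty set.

{}

P ∪ R = {1,2,3,4,6,8,9,10,11,12,14}
P ∩ (P ∪ R) = {2,3,4,6,9,10,12,14}
Q Δ (P ∩ (P ∪ R)) = {2,4,5,6,9,13}
(Q Δ (P ∩ (P ∪ R))) Δ Q = {2,3,4,6,9,10,12,14}
P ∩ R = {2,9,14}
R − (P ∩ R) = {1,8,11}
((Q Δ (P ∩ (P ∪ R))) Δ Q) ∩ (R − (P ∩ R)) = {}
(((Q Δ (P ∩ (P ∪ R))) Δ Q) ∩ (R − (P ∩ R))) − P = {}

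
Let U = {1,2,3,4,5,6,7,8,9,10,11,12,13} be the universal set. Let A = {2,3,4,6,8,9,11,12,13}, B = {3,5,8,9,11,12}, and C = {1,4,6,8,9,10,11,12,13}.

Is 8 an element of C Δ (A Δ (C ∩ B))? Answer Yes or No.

8 ∈ C and 8 ∈ B, so 8 ∈ C ∩ B
8 ∈ A and 8 ∈ (C ∩ B), so 8 ∉ A Δ (C ∩ B)
8 ∈ C and 8 ∉ (A Δ (C ∩ B)), so 8 ∈ C Δ (A Δ (C ∩ B))

Yes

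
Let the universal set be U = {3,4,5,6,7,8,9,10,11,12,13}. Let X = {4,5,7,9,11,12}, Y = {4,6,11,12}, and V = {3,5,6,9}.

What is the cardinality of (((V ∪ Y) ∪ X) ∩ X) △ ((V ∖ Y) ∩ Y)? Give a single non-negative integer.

6

V ∪ Y = {3,4,5,6,9,11,12}
(V ∪ Y) ∪ X = {3,4,5,6,7,9,11,12}
((V ∪ Y) ∪ X) ∩ X = {4,5,7,9,11,12}
V ∖ Y = {3,5,9}
(V ∖ Y) ∩ Y = {}
(((V ∪ Y) ∪ X) ∩ X) △ ((V ∖ Y) ∩ Y) = {4,5,7,9,11,12}
|(((V ∪ Y) ∪ X) ∩ X) △ ((V ∖ Y) ∩ Y)| = 6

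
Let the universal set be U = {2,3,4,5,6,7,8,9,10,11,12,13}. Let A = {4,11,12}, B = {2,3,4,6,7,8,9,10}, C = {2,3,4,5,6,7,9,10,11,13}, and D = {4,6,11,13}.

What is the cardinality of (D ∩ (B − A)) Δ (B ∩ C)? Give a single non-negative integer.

6

B − A = {2,3,6,7,8,9,10}
D ∩ (B − A) = {6}
B ∩ C = {2,3,4,6,7,9,10}
(D ∩ (B − A)) Δ (B ∩ C) = {2,3,4,7,9,10}
|(D ∩ (B − A)) Δ (B ∩ C)| = 6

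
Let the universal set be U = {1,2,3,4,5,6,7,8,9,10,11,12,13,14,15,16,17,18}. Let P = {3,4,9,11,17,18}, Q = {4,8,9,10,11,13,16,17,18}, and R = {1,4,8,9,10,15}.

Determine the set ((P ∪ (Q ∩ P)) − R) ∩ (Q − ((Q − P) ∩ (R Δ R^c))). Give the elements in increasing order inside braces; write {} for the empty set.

{11,17,18}

Q ∩ P = {4,9,11,17,18}
P ∪ (Q ∩ P) = {3,4,9,11,17,18}
(P ∪ (Q ∩ P)) − R = {3,11,17,18}
Q − P = {8,10,13,16}
R^c = {2,3,5,6,7,11,12,13,14,16,17,18}
R Δ R^c = {1,2,3,4,5,6,7,8,9,10,11,12,13,14,15,16,17,18}
(Q − P) ∩ (R Δ R^c) = {8,10,13,16}
Q − ((Q − P) ∩ (R Δ R^c)) = {4,9,11,17,18}
((P ∪ (Q ∩ P)) − R) ∩ (Q − ((Q − P) ∩ (R Δ R^c))) = {11,17,18}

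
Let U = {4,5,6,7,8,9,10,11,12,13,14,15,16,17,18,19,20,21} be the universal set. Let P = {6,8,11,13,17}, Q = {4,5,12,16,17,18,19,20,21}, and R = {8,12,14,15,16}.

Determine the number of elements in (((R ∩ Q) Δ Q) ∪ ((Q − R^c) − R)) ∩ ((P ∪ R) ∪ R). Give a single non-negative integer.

1

R ∩ Q = {12,16}
(R ∩ Q) Δ Q = {4,5,17,18,19,20,21}
R^c = {4,5,6,7,9,10,11,13,17,18,19,20,21}
Q − R^c = {12,16}
(Q − R^c) − R = {}
((R ∩ Q) Δ Q) ∪ ((Q − R^c) − R) = {4,5,17,18,19,20,21}
P ∪ R = {6,8,11,12,13,14,15,16,17}
(P ∪ R) ∪ R = {6,8,11,12,13,14,15,16,17}
(((R ∩ Q) Δ Q) ∪ ((Q − R^c) − R)) ∩ ((P ∪ R) ∪ R) = {17}
|(((R ∩ Q) Δ Q) ∪ ((Q − R^c) − R)) ∩ ((P ∪ R) ∪ R)| = 1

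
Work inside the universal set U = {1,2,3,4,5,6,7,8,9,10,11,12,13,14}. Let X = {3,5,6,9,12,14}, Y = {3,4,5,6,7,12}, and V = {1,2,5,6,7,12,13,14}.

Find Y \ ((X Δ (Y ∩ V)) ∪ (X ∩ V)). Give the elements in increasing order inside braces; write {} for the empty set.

{4}

Y ∩ V = {5,6,7,12}
X Δ (Y ∩ V) = {3,7,9,14}
X ∩ V = {5,6,12,14}
(X Δ (Y ∩ V)) ∪ (X ∩ V) = {3,5,6,7,9,12,14}
Y \ ((X Δ (Y ∩ V)) ∪ (X ∩ V)) = {4}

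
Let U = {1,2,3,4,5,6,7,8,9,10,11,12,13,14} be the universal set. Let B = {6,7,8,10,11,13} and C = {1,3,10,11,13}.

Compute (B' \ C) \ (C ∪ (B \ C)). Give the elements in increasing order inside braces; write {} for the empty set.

B' = {1,2,3,4,5,9,12,14}
B' \ C = {2,4,5,9,12,14}
B \ C = {6,7,8}
C ∪ (B \ C) = {1,3,6,7,8,10,11,13}
(B' \ C) \ (C ∪ (B \ C)) = {2,4,5,9,12,14}

{2,4,5,9,12,14}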